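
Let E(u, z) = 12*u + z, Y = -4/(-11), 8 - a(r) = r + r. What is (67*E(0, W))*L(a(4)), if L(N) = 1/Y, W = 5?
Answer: 3685/4 ≈ 921.25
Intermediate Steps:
a(r) = 8 - 2*r (a(r) = 8 - (r + r) = 8 - 2*r)
Y = 4/11 (Y = -4*(-1/11) = 4/11 ≈ 0.36364)
L(N) = 11/4 (L(N) = 1/(4/11) = 11/4)
E(u, z) = z + 12*u
(67*E(0, W))*L(a(4)) = (67*(5 + 12*0))*(11/4) = (67*(5 + 0))*(11/4) = (67*5)*(11/4) = 335*(11/4) = 3685/4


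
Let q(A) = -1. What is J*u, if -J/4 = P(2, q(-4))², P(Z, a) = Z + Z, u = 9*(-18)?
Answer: 10368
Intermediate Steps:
u = -162
P(Z, a) = 2*Z
J = -64 (J = -4*(2*2)² = -4*4² = -4*16 = -64)
J*u = -64*(-162) = 10368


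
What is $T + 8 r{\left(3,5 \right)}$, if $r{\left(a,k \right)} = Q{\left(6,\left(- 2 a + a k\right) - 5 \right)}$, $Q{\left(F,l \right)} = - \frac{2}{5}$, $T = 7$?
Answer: $\frac{19}{5} \approx 3.8$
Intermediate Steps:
$Q{\left(F,l \right)} = - \frac{2}{5}$ ($Q{\left(F,l \right)} = \left(-2\right) \frac{1}{5} = - \frac{2}{5}$)
$r{\left(a,k \right)} = - \frac{2}{5}$
$T + 8 r{\left(3,5 \right)} = 7 + 8 \left(- \frac{2}{5}\right) = 7 - \frac{16}{5} = \frac{19}{5}$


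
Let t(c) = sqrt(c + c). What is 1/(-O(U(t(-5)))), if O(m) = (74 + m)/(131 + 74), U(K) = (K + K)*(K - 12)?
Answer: -205*I/(24*sqrt(10) + 54*I) ≈ -1.2759 - 1.7933*I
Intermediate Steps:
t(c) = sqrt(2)*sqrt(c) (t(c) = sqrt(2*c) = sqrt(2)*sqrt(c))
U(K) = 2*K*(-12 + K) (U(K) = (2*K)*(-12 + K) = 2*K*(-12 + K))
O(m) = 74/205 + m/205 (O(m) = (74 + m)/205 = (74 + m)*(1/205) = 74/205 + m/205)
1/(-O(U(t(-5)))) = 1/(-(74/205 + (2*(sqrt(2)*sqrt(-5))*(-12 + sqrt(2)*sqrt(-5)))/205)) = 1/(-(74/205 + (2*(sqrt(2)*(I*sqrt(5)))*(-12 + sqrt(2)*(I*sqrt(5))))/205)) = 1/(-(74/205 + (2*(I*sqrt(10))*(-12 + I*sqrt(10)))/205)) = 1/(-(74/205 + (2*I*sqrt(10)*(-12 + I*sqrt(10)))/205)) = 1/(-(74/205 + 2*I*sqrt(10)*(-12 + I*sqrt(10))/205)) = 1/(-74/205 - 2*I*sqrt(10)*(-12 + I*sqrt(10))/205)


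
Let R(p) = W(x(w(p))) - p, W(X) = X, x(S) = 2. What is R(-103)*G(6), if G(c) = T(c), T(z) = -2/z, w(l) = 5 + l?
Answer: -35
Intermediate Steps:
G(c) = -2/c
R(p) = 2 - p
R(-103)*G(6) = (2 - 1*(-103))*(-2/6) = (2 + 103)*(-2*⅙) = 105*(-⅓) = -35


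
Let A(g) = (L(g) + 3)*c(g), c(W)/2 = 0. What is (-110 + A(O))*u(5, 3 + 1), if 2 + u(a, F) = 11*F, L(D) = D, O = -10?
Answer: -4620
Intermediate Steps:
c(W) = 0 (c(W) = 2*0 = 0)
A(g) = 0 (A(g) = (g + 3)*0 = (3 + g)*0 = 0)
u(a, F) = -2 + 11*F
(-110 + A(O))*u(5, 3 + 1) = (-110 + 0)*(-2 + 11*(3 + 1)) = -110*(-2 + 11*4) = -110*(-2 + 44) = -110*42 = -4620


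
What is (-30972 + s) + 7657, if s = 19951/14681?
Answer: -342267564/14681 ≈ -23314.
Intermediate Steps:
s = 19951/14681 (s = 19951*(1/14681) = 19951/14681 ≈ 1.3590)
(-30972 + s) + 7657 = (-30972 + 19951/14681) + 7657 = -454679981/14681 + 7657 = -342267564/14681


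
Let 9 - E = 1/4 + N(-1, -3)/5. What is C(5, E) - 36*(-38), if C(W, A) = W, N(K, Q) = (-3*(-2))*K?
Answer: 1373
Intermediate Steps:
N(K, Q) = 6*K
E = 199/20 (E = 9 - (1/4 + (6*(-1))/5) = 9 - (1*(1/4) - 6*1/5) = 9 - (1/4 - 6/5) = 9 - 1*(-19/20) = 9 + 19/20 = 199/20 ≈ 9.9500)
C(5, E) - 36*(-38) = 5 - 36*(-38) = 5 + 1368 = 1373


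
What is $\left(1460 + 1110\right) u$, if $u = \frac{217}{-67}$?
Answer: $- \frac{557690}{67} \approx -8323.7$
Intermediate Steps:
$u = - \frac{217}{67}$ ($u = 217 \left(- \frac{1}{67}\right) = - \frac{217}{67} \approx -3.2388$)
$\left(1460 + 1110\right) u = \left(1460 + 1110\right) \left(- \frac{217}{67}\right) = 2570 \left(- \frac{217}{67}\right) = - \frac{557690}{67}$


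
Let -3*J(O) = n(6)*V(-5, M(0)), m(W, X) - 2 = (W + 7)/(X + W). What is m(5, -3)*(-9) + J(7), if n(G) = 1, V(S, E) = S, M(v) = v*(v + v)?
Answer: -211/3 ≈ -70.333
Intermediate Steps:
M(v) = 2*v² (M(v) = v*(2*v) = 2*v²)
m(W, X) = 2 + (7 + W)/(W + X) (m(W, X) = 2 + (W + 7)/(X + W) = 2 + (7 + W)/(W + X))
J(O) = 5/3 (J(O) = -(-5)/3 = -⅓*(-5) = 5/3)
m(5, -3)*(-9) + J(7) = ((7 + 2*(-3) + 3*5)/(5 - 3))*(-9) + 5/3 = ((7 - 6 + 15)/2)*(-9) + 5/3 = ((½)*16)*(-9) + 5/3 = 8*(-9) + 5/3 = -72 + 5/3 = -211/3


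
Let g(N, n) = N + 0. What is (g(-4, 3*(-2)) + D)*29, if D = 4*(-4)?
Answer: -580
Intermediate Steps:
D = -16
g(N, n) = N
(g(-4, 3*(-2)) + D)*29 = (-4 - 16)*29 = -20*29 = -580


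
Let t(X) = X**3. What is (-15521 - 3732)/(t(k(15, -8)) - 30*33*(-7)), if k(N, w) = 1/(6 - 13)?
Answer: -6603779/2376989 ≈ -2.7782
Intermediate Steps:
k(N, w) = -1/7 (k(N, w) = 1/(-7) = -1/7)
(-15521 - 3732)/(t(k(15, -8)) - 30*33*(-7)) = (-15521 - 3732)/((-1/7)**3 - 30*33*(-7)) = -19253/(-1/343 - 990*(-7)) = -19253/(-1/343 + 6930) = -19253/2376989/343 = -19253*343/2376989 = -6603779/2376989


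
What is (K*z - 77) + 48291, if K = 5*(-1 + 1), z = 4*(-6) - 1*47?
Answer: 48214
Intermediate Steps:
z = -71 (z = -24 - 47 = -71)
K = 0 (K = 5*0 = 0)
(K*z - 77) + 48291 = (0*(-71) - 77) + 48291 = (0 - 77) + 48291 = -77 + 48291 = 48214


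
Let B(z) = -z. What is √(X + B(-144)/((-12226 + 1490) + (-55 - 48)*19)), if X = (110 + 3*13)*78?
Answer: 3*√23116601606/4231 ≈ 107.81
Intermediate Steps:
X = 11622 (X = (110 + 39)*78 = 149*78 = 11622)
√(X + B(-144)/((-12226 + 1490) + (-55 - 48)*19)) = √(11622 + (-1*(-144))/((-12226 + 1490) + (-55 - 48)*19)) = √(11622 + 144/(-10736 - 103*19)) = √(11622 + 144/(-10736 - 1957)) = √(11622 + 144/(-12693)) = √(11622 + 144*(-1/12693)) = √(11622 - 48/4231) = √(49172634/4231) = 3*√23116601606/4231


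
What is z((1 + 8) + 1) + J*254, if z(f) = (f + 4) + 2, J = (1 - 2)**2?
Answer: 270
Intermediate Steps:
J = 1 (J = (-1)**2 = 1)
z(f) = 6 + f (z(f) = (4 + f) + 2 = 6 + f)
z((1 + 8) + 1) + J*254 = (6 + ((1 + 8) + 1)) + 1*254 = (6 + (9 + 1)) + 254 = (6 + 10) + 254 = 16 + 254 = 270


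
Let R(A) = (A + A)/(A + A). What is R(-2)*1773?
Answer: 1773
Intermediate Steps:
R(A) = 1 (R(A) = (2*A)/((2*A)) = (2*A)*(1/(2*A)) = 1)
R(-2)*1773 = 1*1773 = 1773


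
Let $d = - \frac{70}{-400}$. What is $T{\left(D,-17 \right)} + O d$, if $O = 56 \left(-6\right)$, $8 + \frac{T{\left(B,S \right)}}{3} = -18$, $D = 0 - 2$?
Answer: $- \frac{684}{5} \approx -136.8$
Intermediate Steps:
$D = -2$ ($D = 0 - 2 = -2$)
$T{\left(B,S \right)} = -78$ ($T{\left(B,S \right)} = -24 + 3 \left(-18\right) = -24 - 54 = -78$)
$O = -336$
$d = \frac{7}{40}$ ($d = \left(-70\right) \left(- \frac{1}{400}\right) = \frac{7}{40} \approx 0.175$)
$T{\left(D,-17 \right)} + O d = -78 - \frac{294}{5} = - \frac{684}{5}$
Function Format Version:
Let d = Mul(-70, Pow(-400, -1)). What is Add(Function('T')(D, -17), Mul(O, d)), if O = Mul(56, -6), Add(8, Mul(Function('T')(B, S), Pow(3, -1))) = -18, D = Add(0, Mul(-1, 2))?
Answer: Rational(-684, 5) ≈ -136.80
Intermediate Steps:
D = -2 (D = Add(0, -2) = -2)
Function('T')(B, S) = -78 (Function('T')(B, S) = Add(-24, Mul(3, -18)) = Add(-24, -54) = -78)
O = -336
d = Rational(7, 40) (d = Mul(-70, Rational(-1, 400)) = Rational(7, 40) ≈ 0.17500)
Add(Function('T')(D, -17), Mul(O, d)) = Add(-78, Mul(-336, Rational(7, 40))) = Add(-78, Rational(-294, 5)) = Rational(-684, 5)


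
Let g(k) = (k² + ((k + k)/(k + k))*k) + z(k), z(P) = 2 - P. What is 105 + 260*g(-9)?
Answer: 21685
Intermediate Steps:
g(k) = 2 + k² (g(k) = (k² + ((k + k)/(k + k))*k) + (2 - k) = (k² + ((2*k)/((2*k)))*k) + (2 - k) = (k² + ((2*k)*(1/(2*k)))*k) + (2 - k) = (k² + 1*k) + (2 - k) = (k² + k) + (2 - k) = (k + k²) + (2 - k) = 2 + k²)
105 + 260*g(-9) = 105 + 260*(2 + (-9)²) = 105 + 260*(2 + 81) = 105 + 260*83 = 105 + 21580 = 21685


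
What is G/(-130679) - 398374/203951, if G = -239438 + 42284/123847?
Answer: -399476677505660/3300784205148463 ≈ -0.12102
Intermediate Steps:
G = -29653635702/123847 (G = -239438 + 42284*(1/123847) = -239438 + 42284/123847 = -29653635702/123847 ≈ -2.3944e+5)
G/(-130679) - 398374/203951 = -29653635702/123847/(-130679) - 398374/203951 = -29653635702/123847*(-1/130679) - 398374*1/203951 = 29653635702/16184202113 - 398374/203951 = -399476677505660/3300784205148463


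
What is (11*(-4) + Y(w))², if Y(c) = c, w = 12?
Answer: 1024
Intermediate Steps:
(11*(-4) + Y(w))² = (11*(-4) + 12)² = (-44 + 12)² = (-32)² = 1024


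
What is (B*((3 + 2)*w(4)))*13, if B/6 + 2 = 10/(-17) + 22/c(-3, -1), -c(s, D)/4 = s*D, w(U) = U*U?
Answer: -469040/17 ≈ -27591.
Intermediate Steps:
w(U) = U**2
c(s, D) = -4*D*s (c(s, D) = -4*s*D = -4*D*s)
B = -451/17 (B = -12 + 6*(10/(-17) + 22/((-4*(-1)*(-3)))) = -12 + 6*(10*(-1/17) + 22/(-12)) = -12 + 6*(-10/17 + 22*(-1/12)) = -12 + 6*(-10/17 - 11/6) = -12 + 6*(-247/102) = -12 - 247/17 = -451/17 ≈ -26.529)
(B*((3 + 2)*w(4)))*13 = -451*(3 + 2)*4**2/17*13 = -2255*16/17*13 = -451/17*80*13 = -36080/17*13 = -469040/17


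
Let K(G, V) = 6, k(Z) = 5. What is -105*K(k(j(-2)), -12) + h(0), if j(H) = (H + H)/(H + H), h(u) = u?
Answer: -630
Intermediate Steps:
j(H) = 1 (j(H) = (2*H)/((2*H)) = (2*H)*(1/(2*H)) = 1)
-105*K(k(j(-2)), -12) + h(0) = -105*6 + 0 = -630 + 0 = -630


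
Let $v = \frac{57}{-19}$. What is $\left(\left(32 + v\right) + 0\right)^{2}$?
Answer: $841$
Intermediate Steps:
$v = -3$ ($v = 57 \left(- \frac{1}{19}\right) = -3$)
$\left(\left(32 + v\right) + 0\right)^{2} = \left(\left(32 - 3\right) + 0\right)^{2} = \left(29 + 0\right)^{2} = 29^{2} = 841$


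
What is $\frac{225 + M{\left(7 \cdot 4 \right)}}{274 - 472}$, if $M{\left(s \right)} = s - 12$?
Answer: $- \frac{241}{198} \approx -1.2172$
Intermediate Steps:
$M{\left(s \right)} = -12 + s$ ($M{\left(s \right)} = s - 12 = -12 + s$)
$\frac{225 + M{\left(7 \cdot 4 \right)}}{274 - 472} = \frac{225 + \left(-12 + 7 \cdot 4\right)}{274 - 472} = \frac{225 + \left(-12 + 28\right)}{-198} = \left(225 + 16\right) \left(- \frac{1}{198}\right) = 241 \left(- \frac{1}{198}\right) = - \frac{241}{198}$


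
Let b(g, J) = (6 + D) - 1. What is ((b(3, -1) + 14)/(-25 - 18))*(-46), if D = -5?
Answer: 644/43 ≈ 14.977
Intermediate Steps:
b(g, J) = 0 (b(g, J) = (6 - 5) - 1 = 1 - 1 = 0)
((b(3, -1) + 14)/(-25 - 18))*(-46) = ((0 + 14)/(-25 - 18))*(-46) = (14/(-43))*(-46) = (14*(-1/43))*(-46) = -14/43*(-46) = 644/43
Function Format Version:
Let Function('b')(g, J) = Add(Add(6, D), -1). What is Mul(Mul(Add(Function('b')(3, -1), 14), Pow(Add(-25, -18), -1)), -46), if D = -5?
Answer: Rational(644, 43) ≈ 14.977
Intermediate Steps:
Function('b')(g, J) = 0 (Function('b')(g, J) = Add(Add(6, -5), -1) = Add(1, -1) = 0)
Mul(Mul(Add(Function('b')(3, -1), 14), Pow(Add(-25, -18), -1)), -46) = Mul(Mul(Add(0, 14), Pow(Add(-25, -18), -1)), -46) = Mul(Mul(14, Pow(-43, -1)), -46) = Mul(Mul(14, Rational(-1, 43)), -46) = Mul(Rational(-14, 43), -46) = Rational(644, 43)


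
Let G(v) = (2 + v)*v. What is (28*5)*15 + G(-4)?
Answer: 2108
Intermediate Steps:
G(v) = v*(2 + v)
(28*5)*15 + G(-4) = (28*5)*15 - 4*(2 - 4) = 140*15 - 4*(-2) = 2100 + 8 = 2108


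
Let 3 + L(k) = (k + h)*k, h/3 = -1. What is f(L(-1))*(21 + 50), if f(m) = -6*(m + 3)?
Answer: -1704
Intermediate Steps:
h = -3 (h = 3*(-1) = -3)
L(k) = -3 + k*(-3 + k) (L(k) = -3 + (k - 3)*k = -3 + (-3 + k)*k = -3 + k*(-3 + k))
f(m) = -18 - 6*m (f(m) = -6*(3 + m) = -18 - 6*m)
f(L(-1))*(21 + 50) = (-18 - 6*(-3 + (-1)² - 3*(-1)))*(21 + 50) = (-18 - 6*(-3 + 1 + 3))*71 = (-18 - 6*1)*71 = (-18 - 6)*71 = -24*71 = -1704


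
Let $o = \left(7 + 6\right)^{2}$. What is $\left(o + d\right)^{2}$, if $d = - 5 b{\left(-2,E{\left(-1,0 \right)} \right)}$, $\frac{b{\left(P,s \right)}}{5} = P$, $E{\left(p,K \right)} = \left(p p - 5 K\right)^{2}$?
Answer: $47961$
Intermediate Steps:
$E{\left(p,K \right)} = \left(p^{2} - 5 K\right)^{2}$
$b{\left(P,s \right)} = 5 P$
$o = 169$ ($o = 13^{2} = 169$)
$d = 50$ ($d = - 5 \cdot 5 \left(-2\right) = \left(-5\right) \left(-10\right) = 50$)
$\left(o + d\right)^{2} = \left(169 + 50\right)^{2} = 219^{2} = 47961$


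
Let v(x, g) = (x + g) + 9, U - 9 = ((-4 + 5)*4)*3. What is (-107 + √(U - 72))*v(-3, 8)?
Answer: -1498 + 14*I*√51 ≈ -1498.0 + 99.98*I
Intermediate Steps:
U = 21 (U = 9 + ((-4 + 5)*4)*3 = 9 + (1*4)*3 = 9 + 4*3 = 9 + 12 = 21)
v(x, g) = 9 + g + x (v(x, g) = (g + x) + 9 = 9 + g + x)
(-107 + √(U - 72))*v(-3, 8) = (-107 + √(21 - 72))*(9 + 8 - 3) = (-107 + √(-51))*14 = (-107 + I*√51)*14 = -1498 + 14*I*√51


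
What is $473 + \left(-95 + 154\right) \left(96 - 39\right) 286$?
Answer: $962291$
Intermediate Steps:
$473 + \left(-95 + 154\right) \left(96 - 39\right) 286 = 473 + 59 \cdot 57 \cdot 286 = 473 + 3363 \cdot 286 = 473 + 961818 = 962291$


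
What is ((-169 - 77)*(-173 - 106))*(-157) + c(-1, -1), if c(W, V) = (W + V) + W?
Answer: -10775541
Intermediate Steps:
c(W, V) = V + 2*W (c(W, V) = (V + W) + W = V + 2*W)
((-169 - 77)*(-173 - 106))*(-157) + c(-1, -1) = ((-169 - 77)*(-173 - 106))*(-157) + (-1 + 2*(-1)) = -246*(-279)*(-157) + (-1 - 2) = 68634*(-157) - 3 = -10775538 - 3 = -10775541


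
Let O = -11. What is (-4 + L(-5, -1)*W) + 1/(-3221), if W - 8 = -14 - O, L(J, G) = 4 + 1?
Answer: 67640/3221 ≈ 21.000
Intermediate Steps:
L(J, G) = 5
W = 5 (W = 8 + (-14 - 1*(-11)) = 8 + (-14 + 11) = 8 - 3 = 5)
(-4 + L(-5, -1)*W) + 1/(-3221) = (-4 + 5*5) + 1/(-3221) = (-4 + 25) - 1/3221 = 21 - 1/3221 = 67640/3221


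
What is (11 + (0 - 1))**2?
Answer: 100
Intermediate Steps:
(11 + (0 - 1))**2 = (11 - 1)**2 = 10**2 = 100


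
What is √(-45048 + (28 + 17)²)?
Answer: I*√43023 ≈ 207.42*I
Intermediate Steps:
√(-45048 + (28 + 17)²) = √(-45048 + 45²) = √(-45048 + 2025) = √(-43023) = I*√43023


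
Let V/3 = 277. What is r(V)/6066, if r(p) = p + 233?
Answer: 532/3033 ≈ 0.17540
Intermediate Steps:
V = 831 (V = 3*277 = 831)
r(p) = 233 + p
r(V)/6066 = (233 + 831)/6066 = 1064*(1/6066) = 532/3033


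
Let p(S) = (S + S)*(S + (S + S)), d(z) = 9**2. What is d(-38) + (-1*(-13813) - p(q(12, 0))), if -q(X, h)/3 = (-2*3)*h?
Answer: 13894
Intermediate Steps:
d(z) = 81
q(X, h) = 18*h (q(X, h) = -3*(-2*3)*h = -(-18)*h = 18*h)
p(S) = 6*S**2 (p(S) = (2*S)*(S + 2*S) = (2*S)*(3*S) = 6*S**2)
d(-38) + (-1*(-13813) - p(q(12, 0))) = 81 + (-1*(-13813) - 6*(18*0)**2) = 81 + (13813 - 6*0**2) = 81 + (13813 - 6*0) = 81 + (13813 - 1*0) = 81 + (13813 + 0) = 81 + 13813 = 13894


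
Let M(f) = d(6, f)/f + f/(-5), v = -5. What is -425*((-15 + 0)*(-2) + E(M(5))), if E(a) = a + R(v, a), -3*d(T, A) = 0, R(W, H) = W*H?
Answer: -14450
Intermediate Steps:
R(W, H) = H*W
d(T, A) = 0 (d(T, A) = -⅓*0 = 0)
M(f) = -f/5 (M(f) = 0/f + f/(-5) = 0 + f*(-⅕) = 0 - f/5 = -f/5)
E(a) = -4*a (E(a) = a + a*(-5) = a - 5*a = -4*a)
-425*((-15 + 0)*(-2) + E(M(5))) = -425*((-15 + 0)*(-2) - (-4)*5/5) = -425*(-15*(-2) - 4*(-1)) = -425*(30 + 4) = -425*34 = -14450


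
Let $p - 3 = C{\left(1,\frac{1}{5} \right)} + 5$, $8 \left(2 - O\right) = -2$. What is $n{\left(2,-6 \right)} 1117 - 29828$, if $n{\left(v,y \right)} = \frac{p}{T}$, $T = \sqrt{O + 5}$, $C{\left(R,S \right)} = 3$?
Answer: $-29828 + \frac{24574 \sqrt{29}}{29} \approx -25265.0$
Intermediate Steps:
$O = \frac{9}{4}$ ($O = 2 - - \frac{1}{4} = 2 + \frac{1}{4} = \frac{9}{4} \approx 2.25$)
$T = \frac{\sqrt{29}}{2}$ ($T = \sqrt{\frac{9}{4} + 5} = \sqrt{\frac{29}{4}} = \frac{\sqrt{29}}{2} \approx 2.6926$)
$p = 11$ ($p = 3 + \left(3 + 5\right) = 3 + 8 = 11$)
$n{\left(v,y \right)} = \frac{22 \sqrt{29}}{29}$ ($n{\left(v,y \right)} = \frac{11}{\frac{1}{2} \sqrt{29}} = 11 \frac{2 \sqrt{29}}{29} = \frac{22 \sqrt{29}}{29}$)
$n{\left(2,-6 \right)} 1117 - 29828 = \frac{22 \sqrt{29}}{29} \cdot 1117 - 29828 = \frac{24574 \sqrt{29}}{29} - 29828 = -29828 + \frac{24574 \sqrt{29}}{29}$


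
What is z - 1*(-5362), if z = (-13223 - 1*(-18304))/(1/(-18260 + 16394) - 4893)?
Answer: 48947396572/9130339 ≈ 5361.0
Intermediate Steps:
z = -9481146/9130339 (z = (-13223 + 18304)/(1/(-1866) - 4893) = 5081/(-1/1866 - 4893) = 5081/(-9130339/1866) = 5081*(-1866/9130339) = -9481146/9130339 ≈ -1.0384)
z - 1*(-5362) = -9481146/9130339 - 1*(-5362) = -9481146/9130339 + 5362 = 48947396572/9130339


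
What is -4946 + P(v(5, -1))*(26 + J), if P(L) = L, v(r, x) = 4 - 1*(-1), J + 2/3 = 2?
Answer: -14428/3 ≈ -4809.3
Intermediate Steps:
J = 4/3 (J = -⅔ + 2 = 4/3 ≈ 1.3333)
v(r, x) = 5 (v(r, x) = 4 + 1 = 5)
-4946 + P(v(5, -1))*(26 + J) = -4946 + 5*(26 + 4/3) = -4946 + 5*(82/3) = -4946 + 410/3 = -14428/3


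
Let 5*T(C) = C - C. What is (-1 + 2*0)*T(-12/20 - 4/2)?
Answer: 0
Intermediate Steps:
T(C) = 0 (T(C) = (C - C)/5 = (⅕)*0 = 0)
(-1 + 2*0)*T(-12/20 - 4/2) = (-1 + 2*0)*0 = (-1 + 0)*0 = -1*0 = 0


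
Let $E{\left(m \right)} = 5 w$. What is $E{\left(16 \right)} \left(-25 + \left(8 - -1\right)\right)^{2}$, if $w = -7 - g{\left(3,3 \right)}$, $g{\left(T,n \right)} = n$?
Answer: $-12800$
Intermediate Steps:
$w = -10$ ($w = -7 - 3 = -10$)
$E{\left(m \right)} = -50$ ($E{\left(m \right)} = 5 \left(-10\right) = -50$)
$E{\left(16 \right)} \left(-25 + \left(8 - -1\right)\right)^{2} = - 50 \left(-25 + \left(8 - -1\right)\right)^{2} = - 50 \left(-25 + \left(8 + 1\right)\right)^{2} = - 50 \left(-25 + 9\right)^{2} = - 50 \left(-16\right)^{2} = \left(-50\right) 256 = -12800$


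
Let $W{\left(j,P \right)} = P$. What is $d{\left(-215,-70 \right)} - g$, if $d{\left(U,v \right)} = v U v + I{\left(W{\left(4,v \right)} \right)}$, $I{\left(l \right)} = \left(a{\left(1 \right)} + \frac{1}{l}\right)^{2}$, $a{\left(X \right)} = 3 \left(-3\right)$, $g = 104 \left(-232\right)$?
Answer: $- \frac{5043524639}{4900} \approx -1.0293 \cdot 10^{6}$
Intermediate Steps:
$g = -24128$
$a{\left(X \right)} = -9$
$I{\left(l \right)} = \left(-9 + \frac{1}{l}\right)^{2}$
$d{\left(U,v \right)} = U v^{2} + \frac{\left(1 - 9 v\right)^{2}}{v^{2}}$ ($d{\left(U,v \right)} = v U v + \frac{\left(1 - 9 v\right)^{2}}{v^{2}} = U v v + \frac{\left(1 - 9 v\right)^{2}}{v^{2}} = U v^{2} + \frac{\left(1 - 9 v\right)^{2}}{v^{2}}$)
$d{\left(-215,-70 \right)} - g = \frac{\left(1 - -630\right)^{2} - 215 \left(-70\right)^{4}}{4900} - -24128 = \frac{\left(1 + 630\right)^{2} - 5162150000}{4900} + 24128 = \frac{631^{2} - 5162150000}{4900} + 24128 = \frac{398161 - 5162150000}{4900} + 24128 = \frac{1}{4900} \left(-5161751839\right) + 24128 = - \frac{5161751839}{4900} + 24128 = - \frac{5043524639}{4900}$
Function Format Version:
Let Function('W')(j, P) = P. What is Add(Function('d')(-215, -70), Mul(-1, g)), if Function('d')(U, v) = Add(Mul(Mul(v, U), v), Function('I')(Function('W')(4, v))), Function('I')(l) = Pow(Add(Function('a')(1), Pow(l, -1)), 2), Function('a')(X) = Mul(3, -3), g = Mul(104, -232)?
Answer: Rational(-5043524639, 4900) ≈ -1.0293e+6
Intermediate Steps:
g = -24128
Function('a')(X) = -9
Function('I')(l) = Pow(Add(-9, Pow(l, -1)), 2)
Function('d')(U, v) = Add(Mul(U, Pow(v, 2)), Mul(Pow(v, -2), Pow(Add(1, Mul(-9, v)), 2))) (Function('d')(U, v) = Add(Mul(Mul(v, U), v), Mul(Pow(v, -2), Pow(Add(1, Mul(-9, v)), 2))) = Add(Mul(Mul(U, v), v), Mul(Pow(v, -2), Pow(Add(1, Mul(-9, v)), 2))) = Add(Mul(U, Pow(v, 2)), Mul(Pow(v, -2), Pow(Add(1, Mul(-9, v)), 2))))
Add(Function('d')(-215, -70), Mul(-1, g)) = Add(Mul(Pow(-70, -2), Add(Pow(Add(1, Mul(-9, -70)), 2), Mul(-215, Pow(-70, 4)))), Mul(-1, -24128)) = Add(Mul(Rational(1, 4900), Add(Pow(Add(1, 630), 2), Mul(-215, 24010000))), 24128) = Add(Mul(Rational(1, 4900), Add(Pow(631, 2), -5162150000)), 24128) = Add(Mul(Rational(1, 4900), Add(398161, -5162150000)), 24128) = Add(Mul(Rational(1, 4900), -5161751839), 24128) = Add(Rational(-5161751839, 4900), 24128) = Rational(-5043524639, 4900)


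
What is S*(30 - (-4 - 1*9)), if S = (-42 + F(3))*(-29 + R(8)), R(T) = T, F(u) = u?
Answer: 35217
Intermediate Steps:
S = 819 (S = (-42 + 3)*(-29 + 8) = -39*(-21) = 819)
S*(30 - (-4 - 1*9)) = 819*(30 - (-4 - 1*9)) = 819*(30 - (-4 - 9)) = 819*(30 - 1*(-13)) = 819*(30 + 13) = 819*43 = 35217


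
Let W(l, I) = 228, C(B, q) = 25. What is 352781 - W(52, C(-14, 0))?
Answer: 352553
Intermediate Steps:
352781 - W(52, C(-14, 0)) = 352781 - 1*228 = 352781 - 228 = 352553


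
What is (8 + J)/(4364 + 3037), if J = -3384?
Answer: -3376/7401 ≈ -0.45615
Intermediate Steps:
(8 + J)/(4364 + 3037) = (8 - 3384)/(4364 + 3037) = -3376/7401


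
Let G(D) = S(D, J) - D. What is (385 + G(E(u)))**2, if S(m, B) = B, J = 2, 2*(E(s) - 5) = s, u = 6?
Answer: 143641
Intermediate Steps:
E(s) = 5 + s/2
G(D) = 2 - D
(385 + G(E(u)))**2 = (385 + (2 - (5 + (1/2)*6)))**2 = (385 + (2 - (5 + 3)))**2 = (385 + (2 - 1*8))**2 = (385 + (2 - 8))**2 = (385 - 6)**2 = 379**2 = 143641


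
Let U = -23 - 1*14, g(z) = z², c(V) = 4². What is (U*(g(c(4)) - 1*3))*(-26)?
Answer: 243386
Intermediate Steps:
c(V) = 16
U = -37 (U = -23 - 14 = -37)
(U*(g(c(4)) - 1*3))*(-26) = -37*(16² - 1*3)*(-26) = -37*(256 - 3)*(-26) = -37*253*(-26) = -9361*(-26) = 243386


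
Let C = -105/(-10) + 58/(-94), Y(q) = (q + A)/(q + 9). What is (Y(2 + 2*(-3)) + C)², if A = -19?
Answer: 6165289/220900 ≈ 27.910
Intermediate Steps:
Y(q) = (-19 + q)/(9 + q) (Y(q) = (q - 19)/(q + 9) = (-19 + q)/(9 + q))
C = 929/94 (C = -105*(-⅒) + 58*(-1/94) = 21/2 - 29/47 = 929/94 ≈ 9.8830)
(Y(2 + 2*(-3)) + C)² = ((-19 + (2 + 2*(-3)))/(9 + (2 + 2*(-3))) + 929/94)² = ((-19 + (2 - 6))/(9 + (2 - 6)) + 929/94)² = ((-19 - 4)/(9 - 4) + 929/94)² = (-23/5 + 929/94)² = (2483/470)² = 6165289/220900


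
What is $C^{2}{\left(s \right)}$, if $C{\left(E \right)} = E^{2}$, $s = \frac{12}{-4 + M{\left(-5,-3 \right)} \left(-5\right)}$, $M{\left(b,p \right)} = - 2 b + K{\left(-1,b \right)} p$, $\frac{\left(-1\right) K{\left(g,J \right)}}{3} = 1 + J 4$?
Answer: $\frac{256}{5082121521} \approx 5.0373 \cdot 10^{-8}$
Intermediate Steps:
$K{\left(g,J \right)} = -3 - 12 J$ ($K{\left(g,J \right)} = - 3 \left(1 + J 4\right) = - 3 \left(1 + 4 J\right) = -3 - 12 J$)
$M{\left(b,p \right)} = - 2 b + p \left(-3 - 12 b\right)$ ($M{\left(b,p \right)} = - 2 b + \left(-3 - 12 b\right) p = - 2 b + p \left(-3 - 12 b\right)$)
$s = \frac{4}{267}$ ($s = \frac{12}{-4 + \left(\left(-2\right) \left(-5\right) - - 9 \left(1 + 4 \left(-5\right)\right)\right) \left(-5\right)} = \frac{12}{-4 + \left(10 - - 9 \left(1 - 20\right)\right) \left(-5\right)} = \frac{12}{-4 + \left(10 - \left(-9\right) \left(-19\right)\right) \left(-5\right)} = \frac{12}{-4 + \left(10 - 171\right) \left(-5\right)} = \frac{12}{-4 - -805} = \frac{12}{-4 + 805} = \frac{12}{801} = 12 \cdot \frac{1}{801} = \frac{4}{267} \approx 0.014981$)
$C^{2}{\left(s \right)} = \left(\left(\frac{4}{267}\right)^{2}\right)^{2} = \left(\frac{16}{71289}\right)^{2} = \frac{256}{5082121521}$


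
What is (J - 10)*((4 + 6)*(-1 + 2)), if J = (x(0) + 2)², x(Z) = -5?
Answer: -10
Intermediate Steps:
J = 9 (J = (-5 + 2)² = (-3)² = 9)
(J - 10)*((4 + 6)*(-1 + 2)) = (9 - 10)*((4 + 6)*(-1 + 2)) = -10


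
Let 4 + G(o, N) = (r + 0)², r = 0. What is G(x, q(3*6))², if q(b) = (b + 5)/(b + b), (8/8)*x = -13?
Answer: 16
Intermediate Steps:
x = -13
q(b) = (5 + b)/(2*b) (q(b) = (5 + b)/((2*b)) = (5 + b)*(1/(2*b)) = (5 + b)/(2*b))
G(o, N) = -4 (G(o, N) = -4 + (0 + 0)² = -4 + 0² = -4 + 0 = -4)
G(x, q(3*6))² = (-4)² = 16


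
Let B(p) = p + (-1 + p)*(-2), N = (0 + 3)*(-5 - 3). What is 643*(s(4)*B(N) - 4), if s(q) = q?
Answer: 64300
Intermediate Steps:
N = -24 (N = 3*(-8) = -24)
B(p) = 2 - p (B(p) = p + (2 - 2*p) = 2 - p)
643*(s(4)*B(N) - 4) = 643*(4*(2 - 1*(-24)) - 4) = 643*(4*(2 + 24) - 4) = 643*(4*26 - 4) = 643*(104 - 4) = 643*100 = 64300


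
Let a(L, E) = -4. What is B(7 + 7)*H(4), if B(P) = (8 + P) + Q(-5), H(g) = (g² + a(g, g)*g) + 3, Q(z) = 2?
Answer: 72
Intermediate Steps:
H(g) = 3 + g² - 4*g (H(g) = (g² - 4*g) + 3 = 3 + g² - 4*g)
B(P) = 10 + P (B(P) = (8 + P) + 2 = 10 + P)
B(7 + 7)*H(4) = (10 + (7 + 7))*(3 + 4² - 4*4) = (10 + 14)*(3 + 16 - 16) = 24*3 = 72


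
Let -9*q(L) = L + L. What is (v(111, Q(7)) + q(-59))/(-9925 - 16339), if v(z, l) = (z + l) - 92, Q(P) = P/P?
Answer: -149/118188 ≈ -0.0012607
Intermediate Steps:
q(L) = -2*L/9 (q(L) = -(L + L)/9 = -2*L/9)
Q(P) = 1
v(z, l) = -92 + l + z (v(z, l) = (l + z) - 92 = -92 + l + z)
(v(111, Q(7)) + q(-59))/(-9925 - 16339) = ((-92 + 1 + 111) - 2/9*(-59))/(-9925 - 16339) = (20 + 118/9)/(-26264) = (298/9)*(-1/26264) = -149/118188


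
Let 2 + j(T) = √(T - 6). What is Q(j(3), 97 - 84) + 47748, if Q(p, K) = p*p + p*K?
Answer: 47723 + 9*I*√3 ≈ 47723.0 + 15.588*I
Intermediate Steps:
j(T) = -2 + √(-6 + T) (j(T) = -2 + √(T - 6) = -2 + √(-6 + T))
Q(p, K) = p² + K*p
Q(j(3), 97 - 84) + 47748 = (-2 + √(-6 + 3))*((97 - 84) + (-2 + √(-6 + 3))) + 47748 = (-2 + √(-3))*(13 + (-2 + √(-3))) + 47748 = (-2 + I*√3)*(13 + (-2 + I*√3)) + 47748 = (-2 + I*√3)*(11 + I*√3) + 47748 = 47748 + (-2 + I*√3)*(11 + I*√3)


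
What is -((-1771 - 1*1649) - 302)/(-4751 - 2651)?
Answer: -1861/3701 ≈ -0.50284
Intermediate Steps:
-((-1771 - 1*1649) - 302)/(-4751 - 2651) = -((-1771 - 1649) - 302)/(-7402) = -(-3420 - 302)*(-1)/7402 = -(-3722)*(-1)/7402 = -1*1861/3701 = -1861/3701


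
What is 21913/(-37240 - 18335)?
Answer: -21913/55575 ≈ -0.39430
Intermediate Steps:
21913/(-37240 - 18335) = 21913/(-55575) = 21913*(-1/55575) = -21913/55575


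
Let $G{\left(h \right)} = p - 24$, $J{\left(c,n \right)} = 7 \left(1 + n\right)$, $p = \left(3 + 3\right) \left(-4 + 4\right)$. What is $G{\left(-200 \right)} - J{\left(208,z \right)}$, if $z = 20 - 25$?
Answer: $4$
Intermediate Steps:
$p = 0$ ($p = 6 \cdot 0 = 0$)
$z = -5$
$J{\left(c,n \right)} = 7 + 7 n$
$G{\left(h \right)} = -24$ ($G{\left(h \right)} = 0 - 24 = -24$)
$G{\left(-200 \right)} - J{\left(208,z \right)} = -24 - \left(7 + 7 \left(-5\right)\right) = -24 - \left(7 - 35\right) = -24 - -28 = -24 + 28 = 4$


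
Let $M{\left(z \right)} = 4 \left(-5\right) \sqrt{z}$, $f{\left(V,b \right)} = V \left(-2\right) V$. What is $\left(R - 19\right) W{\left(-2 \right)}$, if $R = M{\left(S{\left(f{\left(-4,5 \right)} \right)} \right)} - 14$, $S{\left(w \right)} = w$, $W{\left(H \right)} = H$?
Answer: $66 + 160 i \sqrt{2} \approx 66.0 + 226.27 i$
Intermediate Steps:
$f{\left(V,b \right)} = - 2 V^{2}$ ($f{\left(V,b \right)} = - 2 V V = - 2 V^{2}$)
$M{\left(z \right)} = - 20 \sqrt{z}$
$R = -14 - 80 i \sqrt{2}$ ($R = - 20 \sqrt{- 2 \left(-4\right)^{2}} - 14 = - 20 \sqrt{\left(-2\right) 16} - 14 = - 20 \sqrt{-32} - 14 = - 20 \cdot 4 i \sqrt{2} - 14 = - 80 i \sqrt{2} - 14 = -14 - 80 i \sqrt{2} \approx -14.0 - 113.14 i$)
$\left(R - 19\right) W{\left(-2 \right)} = \left(\left(-14 - 80 i \sqrt{2}\right) - 19\right) \left(-2\right) = \left(-33 - 80 i \sqrt{2}\right) \left(-2\right) = 66 + 160 i \sqrt{2}$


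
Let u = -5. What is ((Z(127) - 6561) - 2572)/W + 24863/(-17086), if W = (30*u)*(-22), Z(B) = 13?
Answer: -3964537/939730 ≈ -4.2188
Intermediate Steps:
W = 3300 (W = (30*(-5))*(-22) = -150*(-22) = 3300)
((Z(127) - 6561) - 2572)/W + 24863/(-17086) = ((13 - 6561) - 2572)/3300 + 24863/(-17086) = (-6548 - 2572)*(1/3300) + 24863*(-1/17086) = -9120*1/3300 - 24863/17086 = -152/55 - 24863/17086 = -3964537/939730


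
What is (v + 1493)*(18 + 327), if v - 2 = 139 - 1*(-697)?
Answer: 804195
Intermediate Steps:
v = 838 (v = 2 + (139 - 1*(-697)) = 2 + (139 + 697) = 2 + 836 = 838)
(v + 1493)*(18 + 327) = (838 + 1493)*(18 + 327) = 2331*345 = 804195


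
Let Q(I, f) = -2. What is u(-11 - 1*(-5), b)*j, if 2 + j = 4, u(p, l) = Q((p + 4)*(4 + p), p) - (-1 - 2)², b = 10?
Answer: -22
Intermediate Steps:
u(p, l) = -11 (u(p, l) = -2 - (-1 - 2)² = -2 - 1*(-3)² = -2 - 1*9 = -2 - 9 = -11)
j = 2 (j = -2 + 4 = 2)
u(-11 - 1*(-5), b)*j = -11*2 = -22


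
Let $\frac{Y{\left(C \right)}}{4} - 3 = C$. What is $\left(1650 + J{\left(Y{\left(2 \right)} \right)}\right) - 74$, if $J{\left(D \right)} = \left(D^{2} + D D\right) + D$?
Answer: $2396$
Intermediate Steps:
$Y{\left(C \right)} = 12 + 4 C$
$J{\left(D \right)} = D + 2 D^{2}$ ($J{\left(D \right)} = \left(D^{2} + D^{2}\right) + D = 2 D^{2} + D = D + 2 D^{2}$)
$\left(1650 + J{\left(Y{\left(2 \right)} \right)}\right) - 74 = \left(1650 + \left(12 + 4 \cdot 2\right) \left(1 + 2 \left(12 + 4 \cdot 2\right)\right)\right) - 74 = \left(1650 + \left(12 + 8\right) \left(1 + 2 \left(12 + 8\right)\right)\right) - 74 = \left(1650 + 20 \left(1 + 2 \cdot 20\right)\right) - 74 = \left(1650 + 20 \left(1 + 40\right)\right) - 74 = \left(1650 + 20 \cdot 41\right) - 74 = \left(1650 + 820\right) - 74 = 2470 - 74 = 2396$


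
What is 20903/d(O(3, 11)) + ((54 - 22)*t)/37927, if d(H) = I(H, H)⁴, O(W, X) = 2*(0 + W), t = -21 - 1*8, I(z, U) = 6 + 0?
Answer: 791585393/49153392 ≈ 16.104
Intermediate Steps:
I(z, U) = 6
t = -29 (t = -21 - 8 = -29)
O(W, X) = 2*W
d(H) = 1296 (d(H) = 6⁴ = 1296)
20903/d(O(3, 11)) + ((54 - 22)*t)/37927 = 20903/1296 + ((54 - 22)*(-29))/37927 = 20903*(1/1296) + (32*(-29))*(1/37927) = 20903/1296 - 928*1/37927 = 20903/1296 - 928/37927 = 791585393/49153392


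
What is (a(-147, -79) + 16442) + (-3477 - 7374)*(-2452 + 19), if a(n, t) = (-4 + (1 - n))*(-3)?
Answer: 26416493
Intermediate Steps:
a(n, t) = 9 + 3*n (a(n, t) = (-3 - n)*(-3) = 9 + 3*n)
(a(-147, -79) + 16442) + (-3477 - 7374)*(-2452 + 19) = ((9 + 3*(-147)) + 16442) + (-3477 - 7374)*(-2452 + 19) = ((9 - 441) + 16442) - 10851*(-2433) = (-432 + 16442) + 26400483 = 16010 + 26400483 = 26416493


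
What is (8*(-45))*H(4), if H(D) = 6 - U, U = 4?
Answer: -720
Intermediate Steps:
H(D) = 2 (H(D) = 6 - 1*4 = 6 - 4 = 2)
(8*(-45))*H(4) = (8*(-45))*2 = -360*2 = -720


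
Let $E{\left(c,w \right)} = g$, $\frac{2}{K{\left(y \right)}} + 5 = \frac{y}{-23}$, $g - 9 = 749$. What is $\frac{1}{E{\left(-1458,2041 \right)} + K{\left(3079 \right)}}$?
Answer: $\frac{1597}{1210503} \approx 0.0013193$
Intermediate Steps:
$g = 758$ ($g = 9 + 749 = 758$)
$K{\left(y \right)} = \frac{2}{-5 - \frac{y}{23}}$ ($K{\left(y \right)} = \frac{2}{-5 + \frac{y}{-23}} = \frac{2}{-5 + y \left(- \frac{1}{23}\right)} = \frac{2}{-5 - \frac{y}{23}}$)
$E{\left(c,w \right)} = 758$
$\frac{1}{E{\left(-1458,2041 \right)} + K{\left(3079 \right)}} = \frac{1}{758 - \frac{46}{115 + 3079}} = \frac{1}{758 - \frac{46}{3194}} = \frac{1}{758 - \frac{23}{1597}} = \frac{1}{\frac{1210503}{1597}} = \frac{1597}{1210503}$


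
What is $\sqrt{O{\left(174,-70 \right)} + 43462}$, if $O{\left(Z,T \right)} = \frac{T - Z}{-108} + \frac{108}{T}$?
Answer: $\frac{\sqrt{4312588035}}{315} \approx 208.48$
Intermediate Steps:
$O{\left(Z,T \right)} = \frac{108}{T} - \frac{T}{108} + \frac{Z}{108}$ ($O{\left(Z,T \right)} = \left(T - Z\right) \left(- \frac{1}{108}\right) + \frac{108}{T} = \left(- \frac{T}{108} + \frac{Z}{108}\right) + \frac{108}{T} = \frac{108}{T} - \frac{T}{108} + \frac{Z}{108}$)
$\sqrt{O{\left(174,-70 \right)} + 43462} = \sqrt{\frac{11664 - - 70 \left(-70 - 174\right)}{108 \left(-70\right)} + 43462} = \sqrt{\frac{1}{108} \left(- \frac{1}{70}\right) \left(11664 - - 70 \left(-70 - 174\right)\right) + 43462} = \sqrt{\frac{1}{108} \left(- \frac{1}{70}\right) \left(11664 - \left(-70\right) \left(-244\right)\right) + 43462} = \sqrt{\frac{1}{108} \left(- \frac{1}{70}\right) \left(11664 - 17080\right) + 43462} = \sqrt{\frac{1}{108} \left(- \frac{1}{70}\right) \left(-5416\right) + 43462} = \sqrt{\frac{677}{945} + 43462} = \sqrt{\frac{41072267}{945}} = \frac{\sqrt{4312588035}}{315}$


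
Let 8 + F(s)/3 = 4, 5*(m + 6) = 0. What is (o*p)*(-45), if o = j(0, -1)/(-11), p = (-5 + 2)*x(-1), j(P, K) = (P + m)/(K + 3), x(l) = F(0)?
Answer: -4860/11 ≈ -441.82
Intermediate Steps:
m = -6 (m = -6 + (⅕)*0 = -6 + 0 = -6)
F(s) = -12 (F(s) = -24 + 3*4 = -24 + 12 = -12)
x(l) = -12
j(P, K) = (-6 + P)/(3 + K) (j(P, K) = (P - 6)/(K + 3) = (-6 + P)/(3 + K))
p = 36 (p = (-5 + 2)*(-12) = -3*(-12) = 36)
o = 3/11 (o = ((-6 + 0)/(3 - 1))/(-11) = (-6/2)*(-1/11) = ((½)*(-6))*(-1/11) = -3*(-1/11) = 3/11 ≈ 0.27273)
(o*p)*(-45) = ((3/11)*36)*(-45) = (108/11)*(-45) = -4860/11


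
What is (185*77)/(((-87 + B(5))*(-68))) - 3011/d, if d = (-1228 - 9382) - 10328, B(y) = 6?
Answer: 157423199/57663252 ≈ 2.7300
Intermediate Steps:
d = -20938 (d = -10610 - 10328 = -20938)
(185*77)/(((-87 + B(5))*(-68))) - 3011/d = (185*77)/(((-87 + 6)*(-68))) - 3011/(-20938) = 14245/((-81*(-68))) - 3011*(-1/20938) = 14245/5508 + 3011/20938 = 157423199/57663252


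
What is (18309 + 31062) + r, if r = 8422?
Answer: 57793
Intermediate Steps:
(18309 + 31062) + r = (18309 + 31062) + 8422 = 49371 + 8422 = 57793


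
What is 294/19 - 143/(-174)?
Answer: 53873/3306 ≈ 16.296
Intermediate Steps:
294/19 - 143/(-174) = 294*(1/19) - 143*(-1/174) = 294/19 + 143/174 = 53873/3306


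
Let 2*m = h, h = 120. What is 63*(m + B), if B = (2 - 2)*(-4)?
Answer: 3780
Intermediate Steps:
m = 60 (m = (1/2)*120 = 60)
B = 0 (B = 0*(-4) = 0)
63*(m + B) = 63*(60 + 0) = 63*60 = 3780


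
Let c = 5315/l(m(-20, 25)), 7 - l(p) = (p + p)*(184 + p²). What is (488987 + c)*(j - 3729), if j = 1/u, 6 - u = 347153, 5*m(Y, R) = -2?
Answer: -12212046268311377088/6696812777 ≈ -1.8236e+9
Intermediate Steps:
m(Y, R) = -⅖ (m(Y, R) = (⅕)*(-2) = -⅖)
l(p) = 7 - 2*p*(184 + p²) (l(p) = 7 - (p + p)*(184 + p²) = 7 - 2*p*(184 + p²))
u = -347147 (u = 6 - 1*347153 = 6 - 347153 = -347147)
c = 664375/19291 (c = 5315/(7 - 368*(-⅖) - 2*(-⅖)³) = 5315/(7 + 736/5 - 2*(-8/125)) = 5315/(7 + 736/5 + 16/125) = 5315/(19291/125) = 5315*(125/19291) = 664375/19291 ≈ 34.440)
j = -1/347147 (j = 1/(-347147) = -1/347147 ≈ -2.8806e-6)
(488987 + c)*(j - 3729) = (488987 + 664375/19291)*(-1/347147 - 3729) = (9433712592/19291)*(-1294511164/347147) = -12212046268311377088/6696812777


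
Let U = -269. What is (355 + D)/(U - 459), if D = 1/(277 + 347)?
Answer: -221521/454272 ≈ -0.48764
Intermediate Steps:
D = 1/624 ≈ 0.0016026
(355 + D)/(U - 459) = (355 + 1/624)/(-269 - 459) = (221521/624)/(-728) = (221521/624)*(-1/728) = -221521/454272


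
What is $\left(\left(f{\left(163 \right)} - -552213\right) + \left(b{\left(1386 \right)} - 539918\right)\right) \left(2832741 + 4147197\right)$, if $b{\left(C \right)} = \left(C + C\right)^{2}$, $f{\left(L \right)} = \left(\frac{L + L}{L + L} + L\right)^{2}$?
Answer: $53907282663150$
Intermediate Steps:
$f{\left(L \right)} = \left(1 + L\right)^{2}$ ($f{\left(L \right)} = \left(\frac{2 L}{2 L} + L\right)^{2} = \left(2 L \frac{1}{2 L} + L\right)^{2} = \left(1 + L\right)^{2}$)
$b{\left(C \right)} = 4 C^{2}$ ($b{\left(C \right)} = \left(2 C\right)^{2} = 4 C^{2}$)
$\left(\left(f{\left(163 \right)} - -552213\right) + \left(b{\left(1386 \right)} - 539918\right)\right) \left(2832741 + 4147197\right) = \left(\left(\left(1 + 163\right)^{2} - -552213\right) - \left(539918 - 4 \cdot 1386^{2}\right)\right) \left(2832741 + 4147197\right) = \left(\left(164^{2} + 552213\right) + \left(4 \cdot 1920996 - 539918\right)\right) 6979938 = \left(\left(26896 + 552213\right) + \left(7683984 - 539918\right)\right) 6979938 = \left(579109 + 7144066\right) 6979938 = 7723175 \cdot 6979938 = 53907282663150$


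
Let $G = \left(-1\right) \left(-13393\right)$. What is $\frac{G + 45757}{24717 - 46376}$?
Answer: $- \frac{59150}{21659} \approx -2.731$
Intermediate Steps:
$G = 13393$
$\frac{G + 45757}{24717 - 46376} = \frac{13393 + 45757}{24717 - 46376} = \frac{59150}{-21659} = 59150 \left(- \frac{1}{21659}\right) = - \frac{59150}{21659}$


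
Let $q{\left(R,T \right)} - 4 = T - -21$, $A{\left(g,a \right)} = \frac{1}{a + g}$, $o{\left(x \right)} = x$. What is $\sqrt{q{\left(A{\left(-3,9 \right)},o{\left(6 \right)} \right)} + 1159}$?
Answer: $\sqrt{1190} \approx 34.496$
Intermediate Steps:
$q{\left(R,T \right)} = 25 + T$ ($q{\left(R,T \right)} = 4 + \left(T - -21\right) = 4 + \left(T + 21\right) = 4 + \left(21 + T\right) = 25 + T$)
$\sqrt{q{\left(A{\left(-3,9 \right)},o{\left(6 \right)} \right)} + 1159} = \sqrt{\left(25 + 6\right) + 1159} = \sqrt{31 + 1159} = \sqrt{1190}$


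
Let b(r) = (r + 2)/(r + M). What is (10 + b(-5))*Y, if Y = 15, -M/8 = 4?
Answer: 5595/37 ≈ 151.22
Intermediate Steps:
M = -32 (M = -8*4 = -32)
b(r) = (2 + r)/(-32 + r) (b(r) = (r + 2)/(r - 32) = (2 + r)/(-32 + r))
(10 + b(-5))*Y = (10 + (2 - 5)/(-32 - 5))*15 = (10 - 3/(-37))*15 = (10 - 1/37*(-3))*15 = (10 + 3/37)*15 = (373/37)*15 = 5595/37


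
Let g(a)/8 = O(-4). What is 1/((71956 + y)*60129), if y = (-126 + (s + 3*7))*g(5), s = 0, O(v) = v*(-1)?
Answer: 1/4124608884 ≈ 2.4245e-10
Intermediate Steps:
O(v) = -v
g(a) = 32 (g(a) = 8*(-1*(-4)) = 8*4 = 32)
y = -3360 (y = (-126 + (0 + 3*7))*32 = (-126 + (0 + 21))*32 = (-126 + 21)*32 = -105*32 = -3360)
1/((71956 + y)*60129) = 1/((71956 - 3360)*60129) = (1/60129)/68596 = (1/68596)*(1/60129) = 1/4124608884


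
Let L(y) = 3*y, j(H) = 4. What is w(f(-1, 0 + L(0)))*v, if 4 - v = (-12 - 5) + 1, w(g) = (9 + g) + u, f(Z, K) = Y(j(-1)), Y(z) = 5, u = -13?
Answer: 20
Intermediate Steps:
f(Z, K) = 5
w(g) = -4 + g (w(g) = (9 + g) - 13 = -4 + g)
v = 20 (v = 4 - ((-12 - 5) + 1) = 4 - (-17 + 1) = 4 - 1*(-16) = 4 + 16 = 20)
w(f(-1, 0 + L(0)))*v = (-4 + 5)*20 = 1*20 = 20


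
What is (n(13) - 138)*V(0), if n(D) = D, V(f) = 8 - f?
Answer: -1000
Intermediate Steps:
(n(13) - 138)*V(0) = (13 - 138)*(8 - 1*0) = -125*(8 + 0) = -125*8 = -1000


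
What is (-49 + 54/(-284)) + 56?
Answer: 967/142 ≈ 6.8099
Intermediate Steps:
(-49 + 54/(-284)) + 56 = (-49 + 54*(-1/284)) + 56 = (-49 - 27/142) + 56 = -6985/142 + 56 = 967/142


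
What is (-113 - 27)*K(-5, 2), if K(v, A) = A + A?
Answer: -560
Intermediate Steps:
K(v, A) = 2*A
(-113 - 27)*K(-5, 2) = (-113 - 27)*(2*2) = -140*4 = -560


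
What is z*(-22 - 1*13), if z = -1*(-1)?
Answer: -35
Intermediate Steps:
z = 1
z*(-22 - 1*13) = 1*(-22 - 1*13) = 1*(-22 - 13) = 1*(-35) = -35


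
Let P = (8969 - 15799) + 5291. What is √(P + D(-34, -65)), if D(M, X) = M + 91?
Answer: I*√1482 ≈ 38.497*I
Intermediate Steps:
P = -1539 (P = -6830 + 5291 = -1539)
D(M, X) = 91 + M
√(P + D(-34, -65)) = √(-1539 + (91 - 34)) = √(-1539 + 57) = √(-1482) = I*√1482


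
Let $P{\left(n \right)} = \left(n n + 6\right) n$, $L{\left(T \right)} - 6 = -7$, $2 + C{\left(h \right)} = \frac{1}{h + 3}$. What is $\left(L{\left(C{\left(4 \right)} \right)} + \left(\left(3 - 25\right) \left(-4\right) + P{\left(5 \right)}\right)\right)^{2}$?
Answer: $58564$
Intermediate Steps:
$C{\left(h \right)} = -2 + \frac{1}{3 + h}$ ($C{\left(h \right)} = -2 + \frac{1}{h + 3} = -2 + \frac{1}{3 + h}$)
$L{\left(T \right)} = -1$ ($L{\left(T \right)} = 6 - 7 = -1$)
$P{\left(n \right)} = n \left(6 + n^{2}\right)$ ($P{\left(n \right)} = \left(n^{2} + 6\right) n = \left(6 + n^{2}\right) n = n \left(6 + n^{2}\right)$)
$\left(L{\left(C{\left(4 \right)} \right)} + \left(\left(3 - 25\right) \left(-4\right) + P{\left(5 \right)}\right)\right)^{2} = \left(-1 + \left(\left(3 - 25\right) \left(-4\right) + 5 \left(6 + 5^{2}\right)\right)\right)^{2} = \left(-1 + \left(\left(3 - 25\right) \left(-4\right) + 5 \left(6 + 25\right)\right)\right)^{2} = \left(-1 + \left(\left(-22\right) \left(-4\right) + 5 \cdot 31\right)\right)^{2} = \left(-1 + \left(88 + 155\right)\right)^{2} = \left(-1 + 243\right)^{2} = 242^{2} = 58564$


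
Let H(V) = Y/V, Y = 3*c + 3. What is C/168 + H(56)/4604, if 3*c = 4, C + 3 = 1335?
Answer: 2044183/257824 ≈ 7.9286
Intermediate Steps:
C = 1332 (C = -3 + 1335 = 1332)
c = 4/3 (c = (⅓)*4 = 4/3 ≈ 1.3333)
Y = 7 (Y = 3*(4/3) + 3 = 4 + 3 = 7)
H(V) = 7/V
C/168 + H(56)/4604 = 1332/168 + (7/56)/4604 = 1332*(1/168) + (7*(1/56))*(1/4604) = 111/14 + (⅛)*(1/4604) = 111/14 + 1/36832 = 2044183/257824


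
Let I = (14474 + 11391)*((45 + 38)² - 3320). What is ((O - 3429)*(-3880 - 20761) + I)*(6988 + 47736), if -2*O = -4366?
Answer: 6731865800604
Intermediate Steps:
O = 2183 (O = -½*(-4366) = 2183)
I = 92312185 (I = 25865*(83² - 3320) = 25865*(6889 - 3320) = 25865*3569 = 92312185)
((O - 3429)*(-3880 - 20761) + I)*(6988 + 47736) = ((2183 - 3429)*(-3880 - 20761) + 92312185)*(6988 + 47736) = (-1246*(-24641) + 92312185)*54724 = (30702686 + 92312185)*54724 = 123014871*54724 = 6731865800604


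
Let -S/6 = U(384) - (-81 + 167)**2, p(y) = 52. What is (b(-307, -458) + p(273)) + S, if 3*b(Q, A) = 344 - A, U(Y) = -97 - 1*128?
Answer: 138136/3 ≈ 46045.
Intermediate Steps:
U(Y) = -225 (U(Y) = -97 - 128 = -225)
b(Q, A) = 344/3 - A/3 (b(Q, A) = (344 - A)/3 = 344/3 - A/3)
S = 45726 (S = -6*(-225 - (-81 + 167)**2) = -6*(-225 - 1*86**2) = -6*(-225 - 1*7396) = -6*(-225 - 7396) = -6*(-7621) = 45726)
(b(-307, -458) + p(273)) + S = ((344/3 - 1/3*(-458)) + 52) + 45726 = ((344/3 + 458/3) + 52) + 45726 = (802/3 + 52) + 45726 = 958/3 + 45726 = 138136/3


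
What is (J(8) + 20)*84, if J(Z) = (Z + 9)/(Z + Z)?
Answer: 7077/4 ≈ 1769.3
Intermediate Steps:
J(Z) = (9 + Z)/(2*Z) (J(Z) = (9 + Z)/((2*Z)) = (9 + Z)*(1/(2*Z)) = (9 + Z)/(2*Z))
(J(8) + 20)*84 = ((1/2)*(9 + 8)/8 + 20)*84 = ((1/2)*(1/8)*17 + 20)*84 = (17/16 + 20)*84 = (337/16)*84 = 7077/4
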